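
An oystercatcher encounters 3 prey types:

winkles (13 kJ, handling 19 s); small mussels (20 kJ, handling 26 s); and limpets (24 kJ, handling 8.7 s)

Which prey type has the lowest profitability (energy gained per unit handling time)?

winkles

In descending order of E/h:
limpets: 24/8.7 = 2.76 kJ/s
small mussels: 20/26 = 0.769 kJ/s
winkles: 13/19 = 0.684 kJ/s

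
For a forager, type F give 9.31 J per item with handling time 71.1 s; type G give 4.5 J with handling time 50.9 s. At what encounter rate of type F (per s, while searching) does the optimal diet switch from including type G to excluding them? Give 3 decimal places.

0.029 per s

The zero-one rule: include type G iff E₂/h₂ > λE₁/(1+λh₁). Equality gives the switch point.
λE₁h₂ = E₂ + λE₂h₁ ⇒ λ = E₂/(E₁h₂ − E₂h₁) = 4.5/(473.9 − 319.9) = 0.02923 per s.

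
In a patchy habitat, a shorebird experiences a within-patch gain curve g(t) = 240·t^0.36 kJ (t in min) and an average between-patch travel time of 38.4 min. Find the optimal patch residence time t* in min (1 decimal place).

21.6 min

Optimal t* satisfies g'(t*) = g(t*)/(T + t*).
g'(t) = 0.36·240·t^-0.64. Setting 0.36·240·t^-0.64 = 240·t^0.36/(38.4+t) gives 0.36(38.4+t) = t, so 0.64·t = 0.36×38.4.
t* = 0.36×38.4/0.64 = 21.6 min.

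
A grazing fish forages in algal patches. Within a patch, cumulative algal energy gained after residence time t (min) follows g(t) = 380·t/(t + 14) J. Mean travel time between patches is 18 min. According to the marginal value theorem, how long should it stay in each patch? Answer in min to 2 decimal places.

By the marginal value theorem, leave when the instantaneous gain rate g'(t) equals the habitat-wide average g(t)/(T + t).
g'(t) = 380·14/(t + 14)². Setting 380·14/(t+14)² = 380t/[(t+14)(18+t)] gives 14(18+t) = t(t+14), so t² = 14×18 = 252.
t* = √252 = 15.87 min.

15.87 min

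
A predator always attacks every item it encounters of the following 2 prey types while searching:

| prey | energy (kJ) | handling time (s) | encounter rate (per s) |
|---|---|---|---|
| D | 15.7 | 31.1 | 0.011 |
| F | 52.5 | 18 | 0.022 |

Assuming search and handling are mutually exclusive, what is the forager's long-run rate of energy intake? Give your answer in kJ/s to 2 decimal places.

Energy encountered per unit search time: 0.011×15.7 + 0.022×52.5 = 1.328 kJ/s.
Handling time per unit search time: 0.011×31.1 + 0.022×18 = 0.7381.
Rate = 1.328/(1 + 0.7381) = 0.7639 kJ/s.

0.76 kJ/s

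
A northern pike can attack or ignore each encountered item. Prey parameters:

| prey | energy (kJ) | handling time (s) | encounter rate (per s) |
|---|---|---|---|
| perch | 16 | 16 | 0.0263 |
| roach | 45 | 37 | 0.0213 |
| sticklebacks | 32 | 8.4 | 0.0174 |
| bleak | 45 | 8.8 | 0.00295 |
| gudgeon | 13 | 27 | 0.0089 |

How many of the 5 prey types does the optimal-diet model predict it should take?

4

Profitabilities (E/h, kJ/s): bleak 5.11, sticklebacks 3.81, roach 1.22, perch 1, gudgeon 0.481. Add prey in this order while the next type's profitability exceeds the intake rate on those already taken.
Rate on top 1: 0.1294. sticklebacks: 3.81 > 0.1294 → include.
Rate on top 2: 0.5883. roach: 1.22 > 0.5883 → include.
Rate on top 3: 0.8407. perch: 1 > 0.8407 → include.
Rate on top 4: 0.8689. gudgeon: 0.481 < 0.8689 → exclude; stop.
Optimal diet: bleak, sticklebacks, roach, perch — 4 of 5 types.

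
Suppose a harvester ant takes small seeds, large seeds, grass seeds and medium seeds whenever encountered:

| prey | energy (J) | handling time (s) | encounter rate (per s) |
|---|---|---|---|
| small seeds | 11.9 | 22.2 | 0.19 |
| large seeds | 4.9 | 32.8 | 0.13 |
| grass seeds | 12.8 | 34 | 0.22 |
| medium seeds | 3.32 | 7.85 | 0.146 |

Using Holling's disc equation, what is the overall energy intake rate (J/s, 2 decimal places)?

R = (0.19×11.9 + 0.13×4.9 + 0.22×12.8 + 0.146×3.32) / (1 + 0.19×22.2 + 0.13×32.8 + 0.22×34 + 0.146×7.85) = 6.199/18.11 = 0.3423 J/s.

0.34 J/s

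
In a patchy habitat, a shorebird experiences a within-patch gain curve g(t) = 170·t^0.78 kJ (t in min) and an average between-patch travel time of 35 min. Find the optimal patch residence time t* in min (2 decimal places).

124.09 min

Maximise g(t)/(T+t): set derivative to zero → g'(t)(T+t) = g(t).
g'(t) = 0.78·170·t^-0.22. Setting 0.78·170·t^-0.22 = 170·t^0.78/(35+t) gives 0.78(35+t) = t, so 0.22·t = 0.78×35.
t* = 0.78×35/0.22 = 124.1 min.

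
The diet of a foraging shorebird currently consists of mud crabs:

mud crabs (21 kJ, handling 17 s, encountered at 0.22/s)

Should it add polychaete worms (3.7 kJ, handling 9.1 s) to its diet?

No

Current rate: (0.22×21)/(1 + 0.22×17) = 0.9747 kJ/s.
Profitability of polychaete worms: 3.7/9.1 = 0.4066 kJ/s.
Since 0.4066 < R, time spent handling polychaete worms is better spent searching.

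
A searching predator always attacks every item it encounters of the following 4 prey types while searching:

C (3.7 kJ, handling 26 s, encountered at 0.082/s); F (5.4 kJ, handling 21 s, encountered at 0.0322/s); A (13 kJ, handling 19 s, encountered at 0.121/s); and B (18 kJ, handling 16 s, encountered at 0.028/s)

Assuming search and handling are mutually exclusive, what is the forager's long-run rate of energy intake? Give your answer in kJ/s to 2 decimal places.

0.39 kJ/s

R = Σλ_iE_i / (1 + Σλ_ih_i)
Numerator: 0.082×3.7 + 0.0322×5.4 + 0.121×13 + 0.028×18 = 2.554
Denominator: 1 + 0.082×26 + 0.0322×21 + 0.121×19 + 0.028×16 = 6.555
R = 2.554/6.555 = 0.3897 kJ/s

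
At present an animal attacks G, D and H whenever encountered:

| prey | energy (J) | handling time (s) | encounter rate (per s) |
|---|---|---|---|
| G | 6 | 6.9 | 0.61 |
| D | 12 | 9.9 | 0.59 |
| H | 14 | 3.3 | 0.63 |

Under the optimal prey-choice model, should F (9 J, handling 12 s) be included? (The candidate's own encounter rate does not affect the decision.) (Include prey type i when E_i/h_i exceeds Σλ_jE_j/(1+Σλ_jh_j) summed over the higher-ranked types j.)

No

Current rate: (0.61×6 + 0.59×12 + 0.63×14)/(1 + 0.61×6.9 + 0.59×9.9 + 0.63×3.3) = 1.49 J/s.
F: E/h = 9/12 = 0.75 J/s.
0.75 < 1.49, so adding F would lower the average — exclude it.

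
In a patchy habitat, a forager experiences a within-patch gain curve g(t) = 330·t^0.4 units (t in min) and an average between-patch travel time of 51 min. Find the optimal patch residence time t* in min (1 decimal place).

34.0 min

By the marginal value theorem, leave when the instantaneous gain rate g'(t) equals the habitat-wide average g(t)/(T + t).
g'(t) = 0.4·330·t^-0.6. Setting 0.4·330·t^-0.6 = 330·t^0.4/(51+t) gives 0.4(51+t) = t, so 0.60·t = 0.4×51.
t* = 0.4×51/0.60 = 34 min.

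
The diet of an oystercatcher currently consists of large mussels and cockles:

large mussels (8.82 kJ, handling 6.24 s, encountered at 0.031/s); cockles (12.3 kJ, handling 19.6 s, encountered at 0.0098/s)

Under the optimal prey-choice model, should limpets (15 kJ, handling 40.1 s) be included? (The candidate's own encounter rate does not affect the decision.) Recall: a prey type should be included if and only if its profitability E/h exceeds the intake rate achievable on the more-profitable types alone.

Current rate: (0.031×8.82 + 0.0098×12.3)/(1 + 0.031×6.24 + 0.0098×19.6) = 0.2843 kJ/s.
Profitability of limpets: 15/40.1 = 0.3741 kJ/s.
0.3741 > 0.2843, so adding limpets raises the average — include it.

Yes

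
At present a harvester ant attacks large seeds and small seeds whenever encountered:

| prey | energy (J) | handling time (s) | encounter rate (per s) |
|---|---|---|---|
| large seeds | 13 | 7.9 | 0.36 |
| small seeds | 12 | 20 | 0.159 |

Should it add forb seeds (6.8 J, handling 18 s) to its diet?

Intake rate on the current diet: R = (0.36×13 + 0.159×12) / (1 + 0.36×7.9 + 0.159×20) = 6.588/7.024 = 0.9379 J/s.
forb seeds: E/h = 6.8/18 = 0.3778 J/s.
0.3778 < 0.9379, so adding forb seeds would lower the average — exclude it.

No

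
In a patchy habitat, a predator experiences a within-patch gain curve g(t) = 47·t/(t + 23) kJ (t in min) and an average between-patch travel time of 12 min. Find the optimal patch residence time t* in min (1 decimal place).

16.6 min

Optimal t* satisfies g'(t*) = g(t*)/(T + t*).
g'(t) = 47·23/(t + 23)². Setting 47·23/(t+23)² = 47t/[(t+23)(12+t)] gives 23(12+t) = t(t+23), so t² = 23×12 = 276.
t* = √276 = 16.61 min.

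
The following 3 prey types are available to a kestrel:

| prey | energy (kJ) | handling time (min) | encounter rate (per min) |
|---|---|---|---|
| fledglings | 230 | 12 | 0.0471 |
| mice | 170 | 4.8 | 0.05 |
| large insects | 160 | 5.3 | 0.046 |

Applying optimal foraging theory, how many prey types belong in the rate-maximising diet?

3

Rank by E/h (kJ/min): mice 35.4, large insects 30.2, fledglings 19.2. Include each in turn until the next type's E/h falls below the running intake rate.
Rate on top 1: 6.855. large insects: 30.2 > 6.855 → include.
Rate on top 2: 10.69. fledglings: 19.2 > 10.69 → include.
Optimal diet: mice, large insects, fledglings — 3 of 3 types.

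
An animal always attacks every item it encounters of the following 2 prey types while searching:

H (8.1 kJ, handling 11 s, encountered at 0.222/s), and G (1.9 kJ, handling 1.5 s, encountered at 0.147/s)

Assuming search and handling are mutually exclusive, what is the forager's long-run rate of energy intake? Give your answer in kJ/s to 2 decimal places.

R = Σλ_iE_i / (1 + Σλ_ih_i)
Numerator: 0.222×8.1 + 0.147×1.9 = 2.078
Denominator: 1 + 0.222×11 + 0.147×1.5 = 3.663
R = 2.078/3.663 = 0.5672 kJ/s

0.57 kJ/s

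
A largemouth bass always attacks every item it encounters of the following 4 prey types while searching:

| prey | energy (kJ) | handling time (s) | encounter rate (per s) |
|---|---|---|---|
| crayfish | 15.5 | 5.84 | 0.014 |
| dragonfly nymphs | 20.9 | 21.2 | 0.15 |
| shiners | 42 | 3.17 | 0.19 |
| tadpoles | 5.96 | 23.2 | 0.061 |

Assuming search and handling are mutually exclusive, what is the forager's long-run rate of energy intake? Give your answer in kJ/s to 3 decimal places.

R = Σλ_iE_i / (1 + Σλ_ih_i)
Numerator: 0.014×15.5 + 0.15×20.9 + 0.19×42 + 0.061×5.96 = 11.7
Denominator: 1 + 0.014×5.84 + 0.15×21.2 + 0.19×3.17 + 0.061×23.2 = 6.279
R = 11.7/6.279 = 1.863 kJ/s

1.863 kJ/s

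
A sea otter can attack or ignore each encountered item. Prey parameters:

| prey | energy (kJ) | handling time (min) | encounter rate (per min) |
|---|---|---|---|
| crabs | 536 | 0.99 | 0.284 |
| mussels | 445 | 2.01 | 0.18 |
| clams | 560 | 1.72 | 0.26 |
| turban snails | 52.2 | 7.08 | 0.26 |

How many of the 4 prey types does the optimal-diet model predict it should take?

3

Rank by E/h (kJ/min): crabs 541, clams 326, mussels 221, turban snails 7.37. Include each in turn until the next type's E/h falls below the running intake rate.
Rate on top 1: 118.8. clams: 326 > 118.8 → include.
Rate on top 2: 172.3. mussels: 221 > 172.3 → include.
Rate on top 3: 180.8. turban snails: 7.37 < 180.8 → exclude; stop.
Optimal diet: crabs, clams, mussels — 3 of 4 types.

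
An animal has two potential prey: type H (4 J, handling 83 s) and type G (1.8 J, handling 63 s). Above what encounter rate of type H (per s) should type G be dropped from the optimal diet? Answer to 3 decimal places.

At the threshold, the rate on type H alone equals the profitability of type G: λ·4/(1 + λ·83) = 1.8/63 = 0.02857.
Rearranging, λ(4 − 0.02857×83) = 0.02857, so λ = 0.02857/1.629 = 0.01754 per s.

0.018 per s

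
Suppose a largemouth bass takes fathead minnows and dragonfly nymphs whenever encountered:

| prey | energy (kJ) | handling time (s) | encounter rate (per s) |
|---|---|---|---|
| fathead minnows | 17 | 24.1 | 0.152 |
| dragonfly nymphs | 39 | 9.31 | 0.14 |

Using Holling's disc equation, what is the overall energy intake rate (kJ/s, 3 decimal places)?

1.348 kJ/s

Energy encountered per unit search time: 0.152×17 + 0.14×39 = 8.044 kJ/s.
Handling time per unit search time: 0.152×24.1 + 0.14×9.31 = 4.967.
Rate = 8.044/(1 + 4.967) = 1.348 kJ/s.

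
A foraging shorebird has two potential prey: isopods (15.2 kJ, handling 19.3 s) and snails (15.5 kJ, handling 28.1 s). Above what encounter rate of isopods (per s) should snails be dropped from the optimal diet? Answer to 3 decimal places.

Drop snails once their profitability E₂/h₂ falls below the rate achievable on isopods alone: E₂/h₂ = λE₁/(1 + λh₁).
Solve for λ: λE₁h₂ = E₂(1 + λh₁) → λ(E₁h₂ − E₂h₁) = E₂ → λ = E₂/(E₁h₂ − E₂h₁).
λ = 15.5/(15.2×28.1 − 15.5×19.3) = 15.5/128 = 0.1211 per s.

0.121 per s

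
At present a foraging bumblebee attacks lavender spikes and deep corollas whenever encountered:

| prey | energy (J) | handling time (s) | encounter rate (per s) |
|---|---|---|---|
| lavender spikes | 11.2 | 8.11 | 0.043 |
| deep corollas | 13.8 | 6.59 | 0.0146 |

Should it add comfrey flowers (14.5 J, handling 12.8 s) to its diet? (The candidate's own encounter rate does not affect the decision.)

Yes

Intake rate on the current diet: R = (0.043×11.2 + 0.0146×13.8) / (1 + 0.043×8.11 + 0.0146×6.59) = 0.6831/1.445 = 0.4727 J/s.
comfrey flowers: E/h = 14.5/12.8 = 1.133 J/s.
Since 1.133 > R, including comfrey flowers increases the long-run rate.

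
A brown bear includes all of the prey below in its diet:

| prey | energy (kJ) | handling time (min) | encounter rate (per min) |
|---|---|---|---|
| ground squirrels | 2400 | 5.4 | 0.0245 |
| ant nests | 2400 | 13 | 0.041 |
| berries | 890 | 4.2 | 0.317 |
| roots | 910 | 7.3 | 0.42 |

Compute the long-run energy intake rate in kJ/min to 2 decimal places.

135.51 kJ/min

R = (0.0245×2400 + 0.041×2400 + 0.317×890 + 0.42×910) / (1 + 0.0245×5.4 + 0.041×13 + 0.317×4.2 + 0.42×7.3) = 821.5/6.063 = 135.5 kJ/min.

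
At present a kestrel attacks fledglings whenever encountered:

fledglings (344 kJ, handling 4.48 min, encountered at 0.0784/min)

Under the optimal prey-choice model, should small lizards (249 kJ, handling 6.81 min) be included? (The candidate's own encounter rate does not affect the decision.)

Current rate: (0.0784×344)/(1 + 0.0784×4.48) = 19.96 kJ/min.
Profitability of small lizards: 249/6.81 = 36.56 kJ/min.
36.56 > 19.96, so adding small lizards raises the average — include it.

Yes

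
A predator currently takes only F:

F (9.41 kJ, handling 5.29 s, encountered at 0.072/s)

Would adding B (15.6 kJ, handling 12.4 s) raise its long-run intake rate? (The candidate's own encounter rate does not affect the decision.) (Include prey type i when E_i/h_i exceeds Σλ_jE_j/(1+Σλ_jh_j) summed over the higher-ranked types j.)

Intake rate on the current diet: R = (0.072×9.41) / (1 + 0.072×5.29) = 0.6775/1.381 = 0.4906 kJ/s.
Profitability of B: 15.6/12.4 = 1.258 kJ/s.
Since 1.258 > R, including B increases the long-run rate.

Yes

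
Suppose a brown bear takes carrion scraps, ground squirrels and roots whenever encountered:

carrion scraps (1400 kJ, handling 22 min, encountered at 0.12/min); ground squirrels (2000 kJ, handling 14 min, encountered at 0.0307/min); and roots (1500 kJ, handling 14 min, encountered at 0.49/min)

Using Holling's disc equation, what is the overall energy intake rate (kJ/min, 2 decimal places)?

Energy encountered per unit search time: 0.12×1400 + 0.0307×2000 + 0.49×1500 = 964.4 kJ/min.
Handling time per unit search time: 0.12×22 + 0.0307×14 + 0.49×14 = 9.93.
Rate = 964.4/(1 + 9.93) = 88.24 kJ/min.

88.24 kJ/min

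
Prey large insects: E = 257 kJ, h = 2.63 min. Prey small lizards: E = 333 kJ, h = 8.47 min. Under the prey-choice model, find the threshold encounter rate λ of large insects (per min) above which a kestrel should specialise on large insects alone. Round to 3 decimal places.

0.256 per min

Drop small lizards once their profitability E₂/h₂ falls below the rate achievable on large insects alone: E₂/h₂ = λE₁/(1 + λh₁).
Solve for λ: λE₁h₂ = E₂(1 + λh₁) → λ(E₁h₂ − E₂h₁) = E₂ → λ = E₂/(E₁h₂ − E₂h₁).
λ = 333/(257×8.47 − 333×2.63) = 333/1301 = 0.256 per min.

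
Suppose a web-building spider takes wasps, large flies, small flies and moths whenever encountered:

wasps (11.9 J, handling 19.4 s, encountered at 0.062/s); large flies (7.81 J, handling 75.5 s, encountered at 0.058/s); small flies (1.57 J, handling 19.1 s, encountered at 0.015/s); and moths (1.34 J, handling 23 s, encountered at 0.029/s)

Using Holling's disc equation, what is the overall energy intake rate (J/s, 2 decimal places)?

0.17 J/s

R = (0.062×11.9 + 0.058×7.81 + 0.015×1.57 + 0.029×1.34) / (1 + 0.062×19.4 + 0.058×75.5 + 0.015×19.1 + 0.029×23) = 1.253/7.535 = 0.1663 J/s.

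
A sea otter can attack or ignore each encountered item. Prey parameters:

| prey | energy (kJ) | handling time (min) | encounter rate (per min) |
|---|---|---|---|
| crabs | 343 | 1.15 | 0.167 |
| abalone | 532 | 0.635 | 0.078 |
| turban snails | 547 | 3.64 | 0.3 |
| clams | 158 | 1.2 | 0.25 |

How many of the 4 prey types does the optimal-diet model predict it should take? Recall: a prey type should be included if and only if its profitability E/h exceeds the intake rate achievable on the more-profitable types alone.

4

Rank by E/h (kJ/min): abalone 838, crabs 298, turban snails 150, clams 132. Include each in turn until the next type's E/h falls below the running intake rate.
Rate on top 1: 39.54. crabs: 298 > 39.54 → include.
Rate on top 2: 79.56. turban snails: 150 > 79.56 → include.
Rate on top 3: 112.6. clams: 132 > 112.6 → include.
Optimal diet: abalone, crabs, turban snails, clams — 4 of 4 types.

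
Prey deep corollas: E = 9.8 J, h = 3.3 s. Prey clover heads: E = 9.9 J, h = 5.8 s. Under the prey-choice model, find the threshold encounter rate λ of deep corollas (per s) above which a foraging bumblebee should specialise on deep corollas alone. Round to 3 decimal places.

0.410 per s

At the threshold, the rate on deep corollas alone equals the profitability of clover heads: λ·9.8/(1 + λ·3.3) = 9.9/5.8 = 1.707.
Rearranging, λ(9.8 − 1.707×3.3) = 1.707, so λ = 1.707/4.167 = 0.4096 per s.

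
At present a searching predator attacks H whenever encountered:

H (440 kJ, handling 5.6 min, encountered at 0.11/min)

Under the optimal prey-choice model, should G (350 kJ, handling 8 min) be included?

Yes

Intake rate on the current diet: R = (0.11×440) / (1 + 0.11×5.6) = 48.4/1.616 = 29.95 kJ/min.
Profitability of G: 350/8 = 43.75 kJ/min.
43.75 > 29.95, so adding G raises the average — include it.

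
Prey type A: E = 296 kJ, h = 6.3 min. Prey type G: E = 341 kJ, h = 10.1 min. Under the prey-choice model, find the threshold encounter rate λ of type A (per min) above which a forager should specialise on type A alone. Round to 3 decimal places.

0.405 per min

The zero-one rule: include type G iff E₂/h₂ > λE₁/(1+λh₁). Equality gives the switch point.
λE₁h₂ = E₂ + λE₂h₁ ⇒ λ = E₂/(E₁h₂ − E₂h₁) = 341/(2990 − 2148) = 0.4053 per min.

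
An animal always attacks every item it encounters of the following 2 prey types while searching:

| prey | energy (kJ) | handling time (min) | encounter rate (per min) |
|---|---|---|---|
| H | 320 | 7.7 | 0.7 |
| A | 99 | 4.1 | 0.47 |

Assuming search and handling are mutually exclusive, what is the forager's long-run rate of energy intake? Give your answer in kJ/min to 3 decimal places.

R = (0.7×320 + 0.47×99) / (1 + 0.7×7.7 + 0.47×4.1) = 270.5/8.317 = 32.53 kJ/min.

32.527 kJ/min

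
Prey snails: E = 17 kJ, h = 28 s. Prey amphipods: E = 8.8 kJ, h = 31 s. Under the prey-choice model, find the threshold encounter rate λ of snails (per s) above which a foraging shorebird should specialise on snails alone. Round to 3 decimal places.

0.031 per s

At the threshold, the rate on snails alone equals the profitability of amphipods: λ·17/(1 + λ·28) = 8.8/31 = 0.2839.
Rearranging, λ(17 − 0.2839×28) = 0.2839, so λ = 0.2839/9.052 = 0.03136 per s.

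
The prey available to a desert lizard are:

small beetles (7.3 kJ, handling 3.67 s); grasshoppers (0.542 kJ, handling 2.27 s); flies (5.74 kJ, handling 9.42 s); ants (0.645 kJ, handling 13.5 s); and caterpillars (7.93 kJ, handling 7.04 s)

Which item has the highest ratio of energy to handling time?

small beetles

In descending order of E/h:
small beetles: 7.3/3.67 = 1.99 kJ/s
caterpillars: 7.93/7.04 = 1.13 kJ/s
flies: 5.74/9.42 = 0.609 kJ/s
grasshoppers: 0.542/2.27 = 0.239 kJ/s
ants: 0.645/13.5 = 0.0478 kJ/s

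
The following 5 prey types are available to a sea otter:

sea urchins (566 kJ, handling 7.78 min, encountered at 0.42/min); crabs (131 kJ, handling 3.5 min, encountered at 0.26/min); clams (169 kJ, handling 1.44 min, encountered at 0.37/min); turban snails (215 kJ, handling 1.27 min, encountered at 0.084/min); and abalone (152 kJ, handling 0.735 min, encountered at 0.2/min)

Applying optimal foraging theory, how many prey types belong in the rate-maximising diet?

4

Rank by E/h (kJ/min): abalone 207, turban snails 169, clams 117, sea urchins 72.8, crabs 37.4. Include each in turn until the next type's E/h falls below the running intake rate.
Rate on top 1: 26.5. turban snails: 169 > 26.5 → include.
Rate on top 2: 38.65. clams: 117 > 38.65 → include.
Rate on top 3: 62.13. sea urchins: 72.8 > 62.13 → include.
Rate on top 4: 69. crabs: 37.4 < 69 → exclude; stop.
Optimal diet: abalone, turban snails, clams, sea urchins — 4 of 5 types.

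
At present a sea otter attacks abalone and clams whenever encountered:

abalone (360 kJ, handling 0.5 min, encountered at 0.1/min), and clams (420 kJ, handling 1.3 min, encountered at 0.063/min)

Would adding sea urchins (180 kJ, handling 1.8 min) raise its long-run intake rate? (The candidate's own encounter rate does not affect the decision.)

Yes

On abalone and clams alone, R = ΣλE/(1+Σλh) = 62.46/1.132 = 55.18 kJ/min.
Profitability of sea urchins: 180/1.8 = 100 kJ/min.
Since 100 > R, including sea urchins increases the long-run rate.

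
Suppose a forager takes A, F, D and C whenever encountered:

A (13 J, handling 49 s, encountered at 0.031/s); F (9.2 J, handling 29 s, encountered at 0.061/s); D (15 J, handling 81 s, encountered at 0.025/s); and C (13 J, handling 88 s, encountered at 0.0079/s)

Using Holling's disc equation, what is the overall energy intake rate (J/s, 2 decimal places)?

0.21 J/s

R = Σλ_iE_i / (1 + Σλ_ih_i)
Numerator: 0.031×13 + 0.061×9.2 + 0.025×15 + 0.0079×13 = 1.442
Denominator: 1 + 0.031×49 + 0.061×29 + 0.025×81 + 0.0079×88 = 7.008
R = 1.442/7.008 = 0.2057 J/s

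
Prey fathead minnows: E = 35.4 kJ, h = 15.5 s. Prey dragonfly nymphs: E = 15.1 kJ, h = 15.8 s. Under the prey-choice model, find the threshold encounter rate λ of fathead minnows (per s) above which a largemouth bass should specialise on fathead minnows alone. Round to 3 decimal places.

The zero-one rule: include dragonfly nymphs iff E₂/h₂ > λE₁/(1+λh₁). Equality gives the switch point.
λE₁h₂ = E₂ + λE₂h₁ ⇒ λ = E₂/(E₁h₂ − E₂h₁) = 15.1/(559.3 − 234) = 0.04642 per s.

0.046 per s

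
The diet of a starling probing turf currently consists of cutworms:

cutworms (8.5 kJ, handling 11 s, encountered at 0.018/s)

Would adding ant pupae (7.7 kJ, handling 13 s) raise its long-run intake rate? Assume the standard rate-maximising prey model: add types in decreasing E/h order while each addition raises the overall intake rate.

Current rate: (0.018×8.5)/(1 + 0.018×11) = 0.1277 kJ/s.
Profitability of ant pupae: 7.7/13 = 0.5923 kJ/s.
0.5923 > 0.1277, so adding ant pupae raises the average — include it.

Yes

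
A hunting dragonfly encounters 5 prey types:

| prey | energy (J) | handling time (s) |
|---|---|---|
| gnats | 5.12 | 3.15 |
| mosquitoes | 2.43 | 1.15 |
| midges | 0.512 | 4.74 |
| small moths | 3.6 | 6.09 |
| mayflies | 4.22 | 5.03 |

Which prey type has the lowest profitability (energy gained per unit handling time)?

midges

In descending order of E/h:
mosquitoes: 2.43/1.15 = 2.11 J/s
gnats: 5.12/3.15 = 1.63 J/s
mayflies: 4.22/5.03 = 0.839 J/s
small moths: 3.6/6.09 = 0.591 J/s
midges: 0.512/4.74 = 0.108 J/s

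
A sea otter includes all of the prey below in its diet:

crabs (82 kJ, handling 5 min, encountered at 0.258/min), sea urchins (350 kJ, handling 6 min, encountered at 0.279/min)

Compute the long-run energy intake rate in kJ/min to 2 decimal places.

29.97 kJ/min

Energy encountered per unit search time: 0.258×82 + 0.279×350 = 118.8 kJ/min.
Handling time per unit search time: 0.258×5 + 0.279×6 = 2.964.
Rate = 118.8/(1 + 2.964) = 29.97 kJ/min.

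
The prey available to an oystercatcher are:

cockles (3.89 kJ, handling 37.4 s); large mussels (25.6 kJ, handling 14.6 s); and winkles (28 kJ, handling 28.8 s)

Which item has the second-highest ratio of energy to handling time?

winkles

In descending order of E/h:
large mussels: 25.6/14.6 = 1.75 kJ/s
winkles: 28/28.8 = 0.972 kJ/s
cockles: 3.89/37.4 = 0.104 kJ/s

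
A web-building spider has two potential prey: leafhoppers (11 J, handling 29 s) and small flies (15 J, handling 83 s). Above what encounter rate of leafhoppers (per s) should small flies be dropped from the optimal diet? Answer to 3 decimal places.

The zero-one rule: include small flies iff E₂/h₂ > λE₁/(1+λh₁). Equality gives the switch point.
λE₁h₂ = E₂ + λE₂h₁ ⇒ λ = E₂/(E₁h₂ − E₂h₁) = 15/(913 − 435) = 0.03138 per s.

0.031 per s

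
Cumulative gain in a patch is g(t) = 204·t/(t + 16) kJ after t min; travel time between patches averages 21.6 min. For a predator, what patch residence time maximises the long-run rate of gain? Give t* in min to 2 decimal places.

18.59 min

Maximise g(t)/(T+t): set derivative to zero → g'(t)(T+t) = g(t).
g'(t) = 204·16/(t + 16)². Setting 204·16/(t+16)² = 204t/[(t+16)(21.6+t)] gives 16(21.6+t) = t(t+16), so t² = 16×21.6 = 345.6.
t* = √345.6 = 18.59 min.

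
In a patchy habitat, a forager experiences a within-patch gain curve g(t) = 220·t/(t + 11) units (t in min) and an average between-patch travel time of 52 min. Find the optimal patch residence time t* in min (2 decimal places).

23.92 min

By the marginal value theorem, leave when the instantaneous gain rate g'(t) equals the habitat-wide average g(t)/(T + t).
g'(t) = 220·11/(t + 11)². Setting 220·11/(t+11)² = 220t/[(t+11)(52+t)] gives 11(52+t) = t(t+11), so t² = 11×52 = 572.
t* = √572 = 23.92 min.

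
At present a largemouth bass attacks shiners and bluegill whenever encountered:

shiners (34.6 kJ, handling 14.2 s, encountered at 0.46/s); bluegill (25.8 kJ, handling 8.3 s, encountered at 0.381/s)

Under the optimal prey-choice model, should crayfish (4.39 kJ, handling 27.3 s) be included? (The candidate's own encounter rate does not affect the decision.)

No

On shiners and bluegill alone, R = ΣλE/(1+Σλh) = 25.75/10.69 = 2.407 kJ/s.
Profitability of crayfish: 4.39/27.3 = 0.1608 kJ/s.
Since 0.1608 < R, time spent handling crayfish is better spent searching.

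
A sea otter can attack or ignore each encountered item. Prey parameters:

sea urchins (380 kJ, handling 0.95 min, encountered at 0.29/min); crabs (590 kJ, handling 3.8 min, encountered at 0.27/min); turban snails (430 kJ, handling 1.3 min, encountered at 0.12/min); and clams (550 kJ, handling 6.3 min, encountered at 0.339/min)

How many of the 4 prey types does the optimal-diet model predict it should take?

Profitabilities (E/h, kJ/min): sea urchins 400, turban snails 331, crabs 155, clams 87.3. Add prey in this order while the next type's profitability exceeds the intake rate on those already taken.
Rate on top 1: 86.4. turban snails: 331 > 86.4 → include.
Rate on top 2: 113. crabs: 155 > 113 → include.
Rate on top 3: 130.7. clams: 87.3 < 130.7 → exclude; stop.
Optimal diet: sea urchins, turban snails, crabs — 3 of 4 types.

3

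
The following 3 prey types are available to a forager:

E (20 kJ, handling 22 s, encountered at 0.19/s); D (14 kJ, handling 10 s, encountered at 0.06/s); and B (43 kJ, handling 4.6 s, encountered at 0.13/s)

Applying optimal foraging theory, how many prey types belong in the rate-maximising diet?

Profitabilities (E/h, kJ/s): B 9.35, D 1.4, E 0.909. Add prey in this order while the next type's profitability exceeds the intake rate on those already taken.
Rate on top 1: 3.498. D: 1.4 < 3.498 → exclude; stop.
Optimal diet: B — 1 of 3 types.

1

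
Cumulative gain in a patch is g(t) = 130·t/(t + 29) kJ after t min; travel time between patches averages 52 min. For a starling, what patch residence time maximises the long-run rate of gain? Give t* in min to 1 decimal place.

38.8 min

Optimal t* satisfies g'(t*) = g(t*)/(T + t*).
g'(t) = 130·29/(t + 29)². Setting 130·29/(t+29)² = 130t/[(t+29)(52+t)] gives 29(52+t) = t(t+29), so t² = 29×52 = 1508.
t* = √1508 = 38.83 min.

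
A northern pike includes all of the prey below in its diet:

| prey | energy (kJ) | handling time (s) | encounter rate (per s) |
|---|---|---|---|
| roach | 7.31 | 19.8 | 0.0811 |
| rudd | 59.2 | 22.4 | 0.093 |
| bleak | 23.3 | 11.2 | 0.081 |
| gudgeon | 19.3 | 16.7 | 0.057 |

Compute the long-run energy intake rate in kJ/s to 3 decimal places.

R = Σλ_iE_i / (1 + Σλ_ih_i)
Numerator: 0.0811×7.31 + 0.093×59.2 + 0.081×23.3 + 0.057×19.3 = 9.086
Denominator: 1 + 0.0811×19.8 + 0.093×22.4 + 0.081×11.2 + 0.057×16.7 = 6.548
R = 9.086/6.548 = 1.388 kJ/s

1.388 kJ/s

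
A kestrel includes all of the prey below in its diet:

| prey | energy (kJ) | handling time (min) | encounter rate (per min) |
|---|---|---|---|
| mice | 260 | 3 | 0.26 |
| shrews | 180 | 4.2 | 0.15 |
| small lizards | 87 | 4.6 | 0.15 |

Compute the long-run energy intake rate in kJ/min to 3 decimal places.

R = Σλ_iE_i / (1 + Σλ_ih_i)
Numerator: 0.26×260 + 0.15×180 + 0.15×87 = 107.7
Denominator: 1 + 0.26×3 + 0.15×4.2 + 0.15×4.6 = 3.1
R = 107.7/3.1 = 34.73 kJ/min

34.726 kJ/min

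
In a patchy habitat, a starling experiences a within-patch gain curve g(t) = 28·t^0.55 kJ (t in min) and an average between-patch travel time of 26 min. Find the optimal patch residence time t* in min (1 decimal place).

31.8 min

Maximise g(t)/(T+t): set derivative to zero → g'(t)(T+t) = g(t).
g'(t) = 0.55·28·t^-0.45. Setting 0.55·28·t^-0.45 = 28·t^0.55/(26+t) gives 0.55(26+t) = t, so 0.45·t = 0.55×26.
t* = 0.55×26/0.45 = 31.78 min.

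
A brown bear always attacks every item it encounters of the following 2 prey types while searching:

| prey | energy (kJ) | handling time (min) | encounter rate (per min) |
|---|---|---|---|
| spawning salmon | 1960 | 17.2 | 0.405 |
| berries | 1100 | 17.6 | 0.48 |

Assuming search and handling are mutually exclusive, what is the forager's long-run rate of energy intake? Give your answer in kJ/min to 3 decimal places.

80.529 kJ/min

Energy encountered per unit search time: 0.405×1960 + 0.48×1100 = 1322 kJ/min.
Handling time per unit search time: 0.405×17.2 + 0.48×17.6 = 15.41.
Rate = 1322/(1 + 15.41) = 80.53 kJ/min.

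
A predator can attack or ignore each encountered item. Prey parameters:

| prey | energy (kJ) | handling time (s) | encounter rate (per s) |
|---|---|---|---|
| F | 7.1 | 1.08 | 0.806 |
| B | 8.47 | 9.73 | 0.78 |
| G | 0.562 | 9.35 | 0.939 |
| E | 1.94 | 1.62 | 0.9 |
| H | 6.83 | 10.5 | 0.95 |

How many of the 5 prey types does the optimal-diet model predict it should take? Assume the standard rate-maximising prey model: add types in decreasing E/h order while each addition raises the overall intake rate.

1

E/h in descending order: F 6.57, E 1.2, B 0.871, H 0.65, G 0.0601 kJ/s. The optimal diet is the largest prefix of this list for which every included type satisfies E_i/h_i > R on the types above it.
Rate on top 1: 3.059. E: 1.2 < 3.059 → exclude; stop.
Optimal diet: F — 1 of 5 types.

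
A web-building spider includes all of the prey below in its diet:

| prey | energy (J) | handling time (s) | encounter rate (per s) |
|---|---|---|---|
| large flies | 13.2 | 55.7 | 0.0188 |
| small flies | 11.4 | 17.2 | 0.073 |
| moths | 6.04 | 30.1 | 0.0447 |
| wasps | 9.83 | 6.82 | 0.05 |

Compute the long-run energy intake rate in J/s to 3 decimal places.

0.369 J/s

R = Σλ_iE_i / (1 + Σλ_ih_i)
Numerator: 0.0188×13.2 + 0.073×11.4 + 0.0447×6.04 + 0.05×9.83 = 1.842
Denominator: 1 + 0.0188×55.7 + 0.073×17.2 + 0.0447×30.1 + 0.05×6.82 = 4.989
R = 1.842/4.989 = 0.3692 J/s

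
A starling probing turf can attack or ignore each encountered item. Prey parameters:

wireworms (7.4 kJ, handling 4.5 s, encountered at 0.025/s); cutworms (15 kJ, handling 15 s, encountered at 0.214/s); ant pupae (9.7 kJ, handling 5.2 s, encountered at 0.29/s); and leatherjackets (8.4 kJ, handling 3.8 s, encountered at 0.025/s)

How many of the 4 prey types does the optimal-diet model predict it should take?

Profitabilities (E/h, kJ/s): leatherjackets 2.21, ant pupae 1.87, wireworms 1.64, cutworms 1. Add prey in this order while the next type's profitability exceeds the intake rate on those already taken.
Rate on top 1: 0.1918. ant pupae: 1.87 > 0.1918 → include.
Rate on top 2: 1.161. wireworms: 1.64 > 1.161 → include.
Rate on top 3: 1.181. cutworms: 1 < 1.181 → exclude; stop.
Optimal diet: leatherjackets, ant pupae, wireworms — 3 of 4 types.

3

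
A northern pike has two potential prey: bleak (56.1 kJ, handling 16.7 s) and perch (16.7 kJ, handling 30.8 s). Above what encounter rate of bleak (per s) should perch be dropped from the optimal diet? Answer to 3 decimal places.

Drop perch once their profitability E₂/h₂ falls below the rate achievable on bleak alone: E₂/h₂ = λE₁/(1 + λh₁).
Solve for λ: λE₁h₂ = E₂(1 + λh₁) → λ(E₁h₂ − E₂h₁) = E₂ → λ = E₂/(E₁h₂ − E₂h₁).
λ = 16.7/(56.1×30.8 − 16.7×16.7) = 16.7/1449 = 0.01153 per s.

0.012 per s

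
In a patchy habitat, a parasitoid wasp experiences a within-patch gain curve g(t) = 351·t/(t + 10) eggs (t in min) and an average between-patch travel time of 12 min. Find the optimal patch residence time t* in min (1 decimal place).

11.0 min

Optimal t* satisfies g'(t*) = g(t*)/(T + t*).
g'(t) = 351·10/(t + 10)². Setting 351·10/(t+10)² = 351t/[(t+10)(12+t)] gives 10(12+t) = t(t+10), so t² = 10×12 = 120.
t* = √120 = 10.95 min.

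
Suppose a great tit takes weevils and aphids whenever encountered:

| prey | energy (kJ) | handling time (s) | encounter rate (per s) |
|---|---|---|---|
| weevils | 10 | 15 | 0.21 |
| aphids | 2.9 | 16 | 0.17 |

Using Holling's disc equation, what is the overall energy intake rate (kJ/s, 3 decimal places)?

0.377 kJ/s

R = (0.21×10 + 0.17×2.9) / (1 + 0.21×15 + 0.17×16) = 2.593/6.87 = 0.3774 kJ/s.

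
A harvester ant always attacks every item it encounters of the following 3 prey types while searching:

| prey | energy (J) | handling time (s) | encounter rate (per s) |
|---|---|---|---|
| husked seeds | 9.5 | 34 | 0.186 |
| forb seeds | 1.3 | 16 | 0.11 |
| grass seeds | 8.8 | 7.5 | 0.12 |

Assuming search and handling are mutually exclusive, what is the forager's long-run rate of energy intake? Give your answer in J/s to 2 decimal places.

Energy encountered per unit search time: 0.186×9.5 + 0.11×1.3 + 0.12×8.8 = 2.966 J/s.
Handling time per unit search time: 0.186×34 + 0.11×16 + 0.12×7.5 = 8.984.
Rate = 2.966/(1 + 8.984) = 0.2971 J/s.

0.30 J/s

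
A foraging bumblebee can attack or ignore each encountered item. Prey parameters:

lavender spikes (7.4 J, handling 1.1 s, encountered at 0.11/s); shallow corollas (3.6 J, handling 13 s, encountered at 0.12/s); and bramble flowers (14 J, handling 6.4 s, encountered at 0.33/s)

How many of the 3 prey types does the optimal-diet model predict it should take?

2

Profitabilities (E/h, J/s): lavender spikes 6.73, bramble flowers 2.19, shallow corollas 0.277. Add prey in this order while the next type's profitability exceeds the intake rate on those already taken.
Rate on top 1: 0.7261. bramble flowers: 2.19 > 0.7261 → include.
Rate on top 2: 1.681. shallow corollas: 0.277 < 1.681 → exclude; stop.
Optimal diet: lavender spikes, bramble flowers — 2 of 3 types.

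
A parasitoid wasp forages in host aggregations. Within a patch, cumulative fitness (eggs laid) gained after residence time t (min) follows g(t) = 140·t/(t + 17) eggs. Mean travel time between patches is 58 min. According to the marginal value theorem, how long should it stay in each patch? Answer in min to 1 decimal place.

31.4 min

By the marginal value theorem, leave when the instantaneous gain rate g'(t) equals the habitat-wide average g(t)/(T + t).
g'(t) = 140·17/(t + 17)². Setting 140·17/(t+17)² = 140t/[(t+17)(58+t)] gives 17(58+t) = t(t+17), so t² = 17×58 = 986.
t* = √986 = 31.4 min.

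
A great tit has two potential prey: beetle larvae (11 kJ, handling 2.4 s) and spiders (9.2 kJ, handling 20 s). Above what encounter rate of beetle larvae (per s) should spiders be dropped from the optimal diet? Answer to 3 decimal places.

Drop spiders once their profitability E₂/h₂ falls below the rate achievable on beetle larvae alone: E₂/h₂ = λE₁/(1 + λh₁).
Solve for λ: λE₁h₂ = E₂(1 + λh₁) → λ(E₁h₂ − E₂h₁) = E₂ → λ = E₂/(E₁h₂ − E₂h₁).
λ = 9.2/(11×20 − 9.2×2.4) = 9.2/197.9 = 0.04648 per s.

0.046 per s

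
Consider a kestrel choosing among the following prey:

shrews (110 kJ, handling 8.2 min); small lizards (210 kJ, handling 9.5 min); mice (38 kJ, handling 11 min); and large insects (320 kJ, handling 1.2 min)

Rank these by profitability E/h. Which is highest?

large insects

In descending order of E/h:
large insects: 320/1.2 = 267 kJ/min
small lizards: 210/9.5 = 22.1 kJ/min
shrews: 110/8.2 = 13.4 kJ/min
mice: 38/11 = 3.45 kJ/min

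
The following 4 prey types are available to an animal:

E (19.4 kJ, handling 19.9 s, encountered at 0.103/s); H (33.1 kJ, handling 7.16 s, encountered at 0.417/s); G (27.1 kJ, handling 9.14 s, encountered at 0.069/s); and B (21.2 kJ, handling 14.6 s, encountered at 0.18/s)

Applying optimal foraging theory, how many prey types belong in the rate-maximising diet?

E/h in descending order: H 4.62, G 2.96, B 1.45, E 0.975 kJ/s. The optimal diet is the largest prefix of this list for which every included type satisfies E_i/h_i > R on the types above it.
Rate on top 1: 3.463. G: 2.96 < 3.463 → exclude; stop.
Optimal diet: H — 1 of 4 types.

1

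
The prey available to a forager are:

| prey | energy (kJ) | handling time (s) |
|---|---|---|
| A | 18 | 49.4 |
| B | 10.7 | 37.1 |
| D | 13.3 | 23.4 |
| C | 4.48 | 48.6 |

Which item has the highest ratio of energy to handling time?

In descending order of E/h:
D: 13.3/23.4 = 0.568 kJ/s
A: 18/49.4 = 0.364 kJ/s
B: 10.7/37.1 = 0.288 kJ/s
C: 4.48/48.6 = 0.0922 kJ/s

D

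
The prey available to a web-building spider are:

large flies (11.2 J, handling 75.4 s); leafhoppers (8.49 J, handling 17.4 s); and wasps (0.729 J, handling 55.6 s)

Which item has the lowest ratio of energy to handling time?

In descending order of E/h:
leafhoppers: 8.49/17.4 = 0.488 J/s
large flies: 11.2/75.4 = 0.149 J/s
wasps: 0.729/55.6 = 0.0131 J/s

wasps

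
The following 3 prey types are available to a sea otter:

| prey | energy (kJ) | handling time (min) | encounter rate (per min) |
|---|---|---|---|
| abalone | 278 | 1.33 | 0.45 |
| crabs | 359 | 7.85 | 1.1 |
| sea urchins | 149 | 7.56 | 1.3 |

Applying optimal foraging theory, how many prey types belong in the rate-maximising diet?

1

Profitabilities (E/h, kJ/min): abalone 209, crabs 45.7, sea urchins 19.7. Add prey in this order while the next type's profitability exceeds the intake rate on those already taken.
Rate on top 1: 78.26. crabs: 45.7 < 78.26 → exclude; stop.
Optimal diet: abalone — 1 of 3 types.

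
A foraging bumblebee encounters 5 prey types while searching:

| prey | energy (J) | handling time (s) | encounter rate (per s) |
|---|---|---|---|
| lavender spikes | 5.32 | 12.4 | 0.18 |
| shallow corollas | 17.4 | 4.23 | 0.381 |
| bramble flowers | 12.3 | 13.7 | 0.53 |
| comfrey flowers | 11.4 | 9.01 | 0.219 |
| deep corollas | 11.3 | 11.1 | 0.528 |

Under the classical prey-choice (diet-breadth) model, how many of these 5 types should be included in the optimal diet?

E/h in descending order: shallow corollas 4.11, comfrey flowers 1.27, deep corollas 1.02, bramble flowers 0.898, lavender spikes 0.429 J/s. The optimal diet is the largest prefix of this list for which every included type satisfies E_i/h_i > R on the types above it.
Rate on top 1: 2.538. comfrey flowers: 1.27 < 2.538 → exclude; stop.
Optimal diet: shallow corollas — 1 of 5 types.

1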